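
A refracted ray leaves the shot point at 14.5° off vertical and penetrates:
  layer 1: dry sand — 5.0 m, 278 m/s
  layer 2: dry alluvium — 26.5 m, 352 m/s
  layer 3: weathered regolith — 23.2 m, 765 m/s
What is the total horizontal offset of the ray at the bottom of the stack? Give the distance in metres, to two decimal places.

32.21 m

Ray parameter p = sin 14.5° / 278 m/s = 9.0065e-04 s/m.
Layer 1: θ = 14.50°; offset = 5.0·tan 14.50° = 1.2931 m.
Layer 2: sin θ = p·352 = 0.3170 → θ = 18.48°; offset = 26.5·tan 18.48° = 8.8582 m.
Layer 3: sin θ = p·765 = 0.6890 → θ = 43.55°; offset = 23.2·tan 43.55° = 22.0550 m.
Σ offsets = 32.2062 m.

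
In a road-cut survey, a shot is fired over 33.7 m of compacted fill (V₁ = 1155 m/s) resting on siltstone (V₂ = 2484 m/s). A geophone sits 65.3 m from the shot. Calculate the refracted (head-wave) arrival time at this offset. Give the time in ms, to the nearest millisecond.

78 ms

θ_c = arcsin(V₁/V₂) = arcsin(1155/2484) = 27.71°, cos θ_c = 0.8853.
Intercept time tᵢ = 2h cos θ_c / V₁ = 2·33.7·0.8853/1155 = 0.05166 s.
t = x/V₂ + tᵢ = 65.3/2484 + 0.05166 = 0.07795 s.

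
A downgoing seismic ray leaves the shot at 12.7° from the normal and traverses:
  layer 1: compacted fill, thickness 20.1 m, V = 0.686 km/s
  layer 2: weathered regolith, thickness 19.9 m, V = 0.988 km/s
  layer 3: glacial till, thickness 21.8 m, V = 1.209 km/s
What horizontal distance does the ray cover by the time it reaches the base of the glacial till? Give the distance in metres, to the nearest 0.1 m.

20.3 m

p = sin θ₁/V₁ = sin 12.7°/0.686 = 3.2048e-01 s/km is conserved through the stack.
Layer 1: θ = 12.70°; offset = 20.1·tan 12.70° = 4.530 m.
Layer 2: sin θ = p·0.988 = 0.3166 → θ = 18.46°; offset = 19.9·tan 18.46° = 6.643 m.
Layer 3: sin θ = p·1.209 = 0.3875 → θ = 22.80°; offset = 21.8·tan 22.80° = 9.162 m.
Σ offsets = 20.335 m.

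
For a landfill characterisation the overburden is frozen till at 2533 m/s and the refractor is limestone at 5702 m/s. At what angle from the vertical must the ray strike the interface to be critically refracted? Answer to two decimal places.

At critical incidence the refracted ray runs along the interface (θ₂ = 90°), so sin θ_c = V₁/V₂.
θ_c = arcsin(2533/5702) = arcsin 0.4442 = 26.37°.

26.37°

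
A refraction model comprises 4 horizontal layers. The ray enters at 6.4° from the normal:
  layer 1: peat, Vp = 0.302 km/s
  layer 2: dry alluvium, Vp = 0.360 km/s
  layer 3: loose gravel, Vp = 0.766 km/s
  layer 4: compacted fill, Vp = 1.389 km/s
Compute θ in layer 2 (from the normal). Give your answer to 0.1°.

Ray parameter p = sin 6.4° / 0.302 = 3.6910e-01 s/km.
sin θ_2 = p·V_2 = 3.6910e-01 × 0.360 = 0.1329.
θ_2 = arcsin 0.1329 = 7.64°.

7.6°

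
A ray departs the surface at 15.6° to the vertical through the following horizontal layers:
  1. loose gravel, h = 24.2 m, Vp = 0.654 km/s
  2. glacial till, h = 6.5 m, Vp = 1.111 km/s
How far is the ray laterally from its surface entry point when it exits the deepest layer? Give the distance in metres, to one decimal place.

10.1 m

p = sin θ₁/V₁ = sin 15.6°/0.654 = 4.1119e-01 s/km is conserved through the stack.
Layer 1: θ = 15.60°; offset = 24.2·tan 15.60° = 6.757 m.
Layer 2: sin θ = p·1.111 = 0.4568 → θ = 27.18°; offset = 6.5·tan 27.18° = 3.338 m.
Total horizontal offset = 10.095 m.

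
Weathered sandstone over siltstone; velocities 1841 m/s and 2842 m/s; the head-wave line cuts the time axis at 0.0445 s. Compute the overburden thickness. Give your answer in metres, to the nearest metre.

54 m

h = tᵢ·V₁·V₂ / (2·√(V₂²−V₁²)).
√(V₂²−V₁²) = √(2842² − 1841²) = 2165.1 m/s.
h = 0.0445 s × 1841 × 2842 / (2 × 2165.1) = 53.77 m.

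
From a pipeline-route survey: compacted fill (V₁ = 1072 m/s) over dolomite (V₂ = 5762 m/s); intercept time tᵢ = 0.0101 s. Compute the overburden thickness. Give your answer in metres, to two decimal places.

5.51 m

h = tᵢ·V₁·V₂ / (2·√(V₂²−V₁²)).
√(V₂²−V₁²) = √(5762² − 1072²) = 5661.4 m/s.
h = 0.0101 s × 1072 × 5762 / (2 × 5661.4) = 5.51 m.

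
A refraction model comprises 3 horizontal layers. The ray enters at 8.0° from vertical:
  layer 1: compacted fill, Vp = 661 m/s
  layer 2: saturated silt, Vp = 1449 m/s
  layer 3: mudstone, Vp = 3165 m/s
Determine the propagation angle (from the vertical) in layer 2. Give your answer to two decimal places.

Ray parameter p = sin 8.0° / 661 = 2.1055e-04 s/m.
sin θ_2 = p·V_2 = 2.1055e-04 × 1449 = 0.3051.
θ_2 = arcsin 0.3051 = 17.76°.

17.76°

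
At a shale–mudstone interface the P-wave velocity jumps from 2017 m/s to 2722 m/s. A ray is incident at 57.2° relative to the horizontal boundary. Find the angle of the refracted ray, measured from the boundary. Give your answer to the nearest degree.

Angle from the normal: 90° − 57.2° = 32.8°.
sin θ₁/V₁ = sin θ₂/V₂ ⇒ sin θ₂ = 2722·sin 32.8°/2017 = 2722·0.5417/2017 = 0.7311.
θ₂ = sin⁻¹(0.7311) = 46.97° (from vertical).
From the interface: 90° − 46.97° = 43.03°.

43°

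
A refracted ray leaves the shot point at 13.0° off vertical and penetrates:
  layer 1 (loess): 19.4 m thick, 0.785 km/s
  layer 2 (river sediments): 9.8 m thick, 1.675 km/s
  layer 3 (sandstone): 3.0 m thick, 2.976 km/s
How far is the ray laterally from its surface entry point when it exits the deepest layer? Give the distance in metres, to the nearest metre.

15 m

p = sin θ₁/V₁ = sin 13.0°/0.785 = 2.8656e-01 s/km is conserved through the stack.
Layer 1: θ = 13.00°; offset = 19.4·tan 13.00° = 4.479 m.
Layer 2: sin θ = p·1.675 = 0.4800 → θ = 28.68°; offset = 9.8·tan 28.68° = 5.362 m.
Layer 3: sin θ = p·2.976 = 0.8528 → θ = 58.52°; offset = 3.0·tan 58.52° = 4.899 m.
Summing the layer offsets gives 14.740 m.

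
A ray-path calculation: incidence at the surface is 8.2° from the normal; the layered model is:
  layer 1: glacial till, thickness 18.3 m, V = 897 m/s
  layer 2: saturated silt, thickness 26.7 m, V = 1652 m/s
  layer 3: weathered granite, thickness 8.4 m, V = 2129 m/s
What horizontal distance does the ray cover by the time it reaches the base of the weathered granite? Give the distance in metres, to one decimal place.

p = sin θ₁/V₁ = sin 8.2°/897 = 1.5901e-04 s/m is conserved through the stack.
Layer 1: θ = 8.20°; offset = 18.3·tan 8.20° = 2.637 m.
Layer 2: sin θ = p·1652 = 0.2627 → θ = 15.23°; offset = 26.7·tan 15.23° = 7.269 m.
Layer 3: sin θ = p·2129 = 0.3385 → θ = 19.79°; offset = 8.4·tan 19.79° = 3.022 m.
Summing the layer offsets gives 12.928 m.

12.9 m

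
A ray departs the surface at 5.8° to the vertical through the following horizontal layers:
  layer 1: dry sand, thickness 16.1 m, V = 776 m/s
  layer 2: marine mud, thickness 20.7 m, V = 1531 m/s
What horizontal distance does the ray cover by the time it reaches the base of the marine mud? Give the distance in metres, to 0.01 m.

5.85 m

Apply Snell's law at each interface; in layer i the horizontal offset is hᵢ·tan θᵢ.
Layer 1: θ = 5.80°; offset = 16.1·tan 5.80° = 1.6354 m.
Layer 2: sin θ = 1531·sin 5.8°/776 = 0.1994, θ = 11.50°; offset = 20.7·tan 11.50° = 4.2117 m.
Total horizontal offset = 5.8471 m.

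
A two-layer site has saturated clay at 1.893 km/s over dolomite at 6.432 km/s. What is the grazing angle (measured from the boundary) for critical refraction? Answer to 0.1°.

Critical incidence: sin θ_c = V₁/V₂ = 1.893/6.432 = 0.2943.
θ_c = arcsin 0.2943 = 17.12°.
Measured from the interface: 90° − 17.12° = 72.88°.

72.9°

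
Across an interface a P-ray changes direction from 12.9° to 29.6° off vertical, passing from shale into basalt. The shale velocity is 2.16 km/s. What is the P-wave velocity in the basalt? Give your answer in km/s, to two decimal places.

4.78 km/s

sin 12.9° = 0.2233; sin 29.6° = 0.4939.
V₂ = V₁·(sin θ₂/sin θ₁) = 2.16·(0.4939/0.2233) = 4.78 km/s.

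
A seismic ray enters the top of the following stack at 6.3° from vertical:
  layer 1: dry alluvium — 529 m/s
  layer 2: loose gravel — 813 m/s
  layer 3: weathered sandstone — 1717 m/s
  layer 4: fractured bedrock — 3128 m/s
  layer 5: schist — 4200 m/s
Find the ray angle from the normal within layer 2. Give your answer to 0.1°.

Snell's law across each interface conserves sin θ / V, so sin θ_2 = V_2·sin θ₁/V₁.
sin θ_2 = 813 × sin 6.3° / 529 = 0.1686.
θ_2 = 9.71° from the vertical.

9.7°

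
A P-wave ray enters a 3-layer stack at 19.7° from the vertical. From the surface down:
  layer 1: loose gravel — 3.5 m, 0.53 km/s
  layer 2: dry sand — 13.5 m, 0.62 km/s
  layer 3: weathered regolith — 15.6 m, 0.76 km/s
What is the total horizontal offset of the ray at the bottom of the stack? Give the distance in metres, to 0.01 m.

p = sin θ₁/V₁ = sin 19.7°/0.53 = 6.3603e-01 s/km is conserved through the stack.
Layer 1: θ = 19.70°; offset = 3.5·tan 19.70° = 1.2532 m.
Layer 2: sin θ = p·0.62 = 0.3943 → θ = 23.22°; offset = 13.5·tan 23.22° = 5.7930 m.
Layer 3: sin θ = p·0.76 = 0.4834 → θ = 28.91°; offset = 15.6·tan 28.91° = 8.6140 m.
Summing the layer offsets gives 15.6602 m.

15.66 m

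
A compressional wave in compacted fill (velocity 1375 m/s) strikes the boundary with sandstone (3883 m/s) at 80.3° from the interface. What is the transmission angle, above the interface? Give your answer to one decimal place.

61.6°

Angle from the normal: 90° − 80.3° = 9.7°.
sin θ₁/V₁ = sin θ₂/V₂ ⇒ sin θ₂ = 3883·sin 9.7°/1375 = 3883·0.1685/1375 = 0.4758.
θ₂ = sin⁻¹(0.4758) = 28.41° (from vertical).
From the interface: 90° − 28.41° = 61.59°.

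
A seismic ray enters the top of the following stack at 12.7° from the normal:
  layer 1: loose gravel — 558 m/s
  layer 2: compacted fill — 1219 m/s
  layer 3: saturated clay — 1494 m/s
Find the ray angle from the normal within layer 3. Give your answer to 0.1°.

Snell's law across each interface conserves sin θ / V, so sin θ_3 = V_3·sin θ₁/V₁.
sin θ_3 = 1494 × sin 12.7° / 558 = 0.5886.
θ_3 = 36.06° from the vertical.

36.1°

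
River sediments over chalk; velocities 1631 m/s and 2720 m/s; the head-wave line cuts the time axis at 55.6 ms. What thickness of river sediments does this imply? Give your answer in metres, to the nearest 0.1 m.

56.7 m

θ_c = arcsin(1631/2720) = 36.84°; cos θ_c = 0.8003.
tᵢ = 2h cos θ_c/V₁ ⇒ h = tᵢ·V₁/(2 cos θ_c) = 0.0556·1631/(2·0.8003) = 56.66 m.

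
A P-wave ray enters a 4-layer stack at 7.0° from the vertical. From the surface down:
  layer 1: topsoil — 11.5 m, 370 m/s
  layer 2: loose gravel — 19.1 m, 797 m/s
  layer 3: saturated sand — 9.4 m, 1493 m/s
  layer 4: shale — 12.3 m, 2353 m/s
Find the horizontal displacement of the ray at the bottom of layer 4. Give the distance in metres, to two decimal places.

p = sin θ₁/V₁ = sin 7.0°/370 = 3.2938e-04 s/m is conserved through the stack.
Layer 1: θ = 7.00°; offset = 11.5·tan 7.00° = 1.4120 m.
Layer 2: sin θ = p·797 = 0.2625 → θ = 15.22°; offset = 19.1·tan 15.22° = 5.1962 m.
Layer 3: sin θ = p·1493 = 0.4918 → θ = 29.46°; offset = 9.4·tan 29.46° = 5.3088 m.
Layer 4: sin θ = p·2353 = 0.7750 → θ = 50.81°; offset = 12.3·tan 50.81° = 15.0851 m.
Summing the layer offsets gives 27.0022 m.

27.00 m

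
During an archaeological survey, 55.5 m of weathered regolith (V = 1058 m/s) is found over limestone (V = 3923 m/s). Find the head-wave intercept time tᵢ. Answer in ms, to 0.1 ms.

101.0 ms

tᵢ = 2h·√(V₂²−V₁²)/(V₁V₂).
√(V₂²−V₁²) = √(3923²−1058²) = 3777.6 m/s.
tᵢ = 2·55.5·3777.6/(1058·3923) = 0.10103 s.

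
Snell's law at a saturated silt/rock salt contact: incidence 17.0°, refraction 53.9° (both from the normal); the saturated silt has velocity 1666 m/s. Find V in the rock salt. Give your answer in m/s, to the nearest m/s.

Snell's law: sin 17.0°/V₁ = sin 53.9°/V₂.
V₂ = V₁·sin 53.9°/sin 17.0° = 1666 × 2.7636 = 4604.11 m/s.

4604 m/s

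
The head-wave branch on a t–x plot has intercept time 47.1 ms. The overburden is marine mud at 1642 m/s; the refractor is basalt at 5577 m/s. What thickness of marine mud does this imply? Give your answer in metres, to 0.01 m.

40.46 m

θ_c = arcsin(1642/5577) = 17.12°; cos θ_c = 0.9557.
tᵢ = 2h cos θ_c/V₁ ⇒ h = tᵢ·V₁/(2 cos θ_c) = 0.0471·1642/(2·0.9557) = 40.46 m.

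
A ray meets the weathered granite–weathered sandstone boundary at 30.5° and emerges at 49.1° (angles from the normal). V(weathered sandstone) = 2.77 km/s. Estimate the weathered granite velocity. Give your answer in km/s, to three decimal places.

Snell's law: sin 30.5°/V₁ = sin 49.1°/V₂.
V₁ = V₂·sin 30.5°/sin 49.1° = 2.77 × 0.6715 = 1.860 km/s.

1.860 km/s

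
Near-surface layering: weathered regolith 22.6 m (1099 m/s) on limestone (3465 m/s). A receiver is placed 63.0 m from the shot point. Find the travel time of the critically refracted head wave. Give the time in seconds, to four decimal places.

0.0572 s

θ_c = arcsin(V₁/V₂) = arcsin(1099/3465) = 18.49°, cos θ_c = 0.9484.
Intercept time tᵢ = 2h cos θ_c / V₁ = 2·22.6·0.9484/1099 = 0.03900 s.
t = x/V₂ + tᵢ = 63.0/3465 + 0.03900 = 0.05719 s.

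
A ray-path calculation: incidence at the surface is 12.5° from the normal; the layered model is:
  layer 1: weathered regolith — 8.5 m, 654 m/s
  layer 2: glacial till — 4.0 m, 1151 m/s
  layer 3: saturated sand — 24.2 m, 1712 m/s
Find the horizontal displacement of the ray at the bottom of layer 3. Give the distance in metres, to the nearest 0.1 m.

20.2 m

Ray parameter p = sin 12.5° / 654 m/s = 3.3095e-04 s/m.
Layer 1: θ = 12.50°; offset = 8.5·tan 12.50° = 1.884 m.
Layer 2: sin θ = p·1151 = 0.3809 → θ = 22.39°; offset = 4.0·tan 22.39° = 1.648 m.
Layer 3: sin θ = p·1712 = 0.5666 → θ = 34.51°; offset = 24.2·tan 34.51° = 16.640 m.
Total horizontal offset = 20.172 m.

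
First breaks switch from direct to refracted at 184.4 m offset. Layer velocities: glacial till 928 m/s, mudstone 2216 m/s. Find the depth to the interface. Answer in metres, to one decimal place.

h = (x_cross/2)·√((V₂−V₁)/(V₂+V₁)).
(V₂−V₁)/(V₂+V₁) = (2216−928)/(2216+928) = 0.4097; √ = 0.6401.
h = (184.4/2)·0.6401 = 59.01 m.

59.0 m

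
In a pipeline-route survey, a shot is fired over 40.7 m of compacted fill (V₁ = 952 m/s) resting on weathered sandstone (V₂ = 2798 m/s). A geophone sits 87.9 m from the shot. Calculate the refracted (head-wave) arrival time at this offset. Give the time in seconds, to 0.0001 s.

θ_c = arcsin(V₁/V₂) = arcsin(952/2798) = 19.89°, cos θ_c = 0.9403.
Intercept time tᵢ = 2h cos θ_c / V₁ = 2·40.7·0.9403/952 = 0.08040 s.
t = x/V₂ + tᵢ = 87.9/2798 + 0.08040 = 0.11182 s.

0.1118 s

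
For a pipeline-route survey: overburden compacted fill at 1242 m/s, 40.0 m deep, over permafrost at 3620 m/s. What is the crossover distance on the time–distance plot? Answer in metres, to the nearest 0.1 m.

θ_c = arcsin(1242/3620) = 20.07°, so cos θ_c = 0.9393 and tᵢ = 2h cos θ_c/V₁ = 0.0605 s.
At crossover x/V₁ = x/V₂ + tᵢ ⇒ x = tᵢ/(1/V₁ − 1/V₂) = 0.06050/(8.0515e-04 − 2.7624e-04) = 114.39 m.

114.4 m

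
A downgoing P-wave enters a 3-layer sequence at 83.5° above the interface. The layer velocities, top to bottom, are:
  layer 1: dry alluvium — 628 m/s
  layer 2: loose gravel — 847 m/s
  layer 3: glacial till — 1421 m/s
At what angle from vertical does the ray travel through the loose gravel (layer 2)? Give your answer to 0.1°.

From the normal: θ₁ = 90° − 83.5° = 6.5°.
Snell's law across each interface conserves sin θ / V, so sin θ_2 = V_2·sin θ₁/V₁.
sin θ_2 = 847 × sin 6.5° / 628 = 0.1527.
θ_2 = 8.78° from the vertical.

8.8°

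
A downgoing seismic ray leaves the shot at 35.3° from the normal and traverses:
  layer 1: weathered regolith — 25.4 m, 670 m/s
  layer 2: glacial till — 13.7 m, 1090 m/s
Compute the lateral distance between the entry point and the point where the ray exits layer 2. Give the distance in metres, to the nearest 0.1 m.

55.8 m

Apply Snell's law at each interface; in layer i the horizontal offset is hᵢ·tan θᵢ.
Layer 1: θ = 35.30°; offset = 25.4·tan 35.30° = 17.984 m.
Layer 2: sin θ = 1090·sin 35.3°/670 = 0.9401, θ = 70.07°; offset = 13.7·tan 70.07° = 37.779 m.
Σ offsets = 55.764 m.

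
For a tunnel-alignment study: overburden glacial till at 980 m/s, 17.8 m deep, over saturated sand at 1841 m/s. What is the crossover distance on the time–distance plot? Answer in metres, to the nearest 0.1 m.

64.4 m

θ_c = arcsin(980/1841) = 32.16°, so cos θ_c = 0.8465 and tᵢ = 2h cos θ_c/V₁ = 0.0308 s.
At crossover x/V₁ = x/V₂ + tᵢ ⇒ x = tᵢ/(1/V₁ − 1/V₂) = 0.03075/(1.0204e-03 − 5.4318e-04) = 64.44 m.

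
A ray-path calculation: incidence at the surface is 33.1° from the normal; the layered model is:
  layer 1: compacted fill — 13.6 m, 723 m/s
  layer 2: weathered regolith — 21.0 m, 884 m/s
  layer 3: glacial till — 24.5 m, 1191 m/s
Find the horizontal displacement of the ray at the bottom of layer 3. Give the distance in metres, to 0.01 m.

78.17 m

p = sin θ₁/V₁ = sin 33.1°/723 = 7.5533e-04 s/m is conserved through the stack.
Layer 1: θ = 33.10°; offset = 13.6·tan 33.10° = 8.8657 m.
Layer 2: sin θ = p·884 = 0.6677 → θ = 41.89°; offset = 21.0·tan 41.89° = 18.8360 m.
Layer 3: sin θ = p·1191 = 0.8996 → θ = 64.10°; offset = 24.5·tan 64.10° = 50.4668 m.
Σ offsets = 78.1685 m.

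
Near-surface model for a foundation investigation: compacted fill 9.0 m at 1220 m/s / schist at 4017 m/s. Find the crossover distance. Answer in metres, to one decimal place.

θ_c = arcsin(1220/4017) = 17.68°, so cos θ_c = 0.9528 and tᵢ = 2h cos θ_c/V₁ = 0.0141 s.
At crossover x/V₁ = x/V₂ + tᵢ ⇒ x = tᵢ/(1/V₁ − 1/V₂) = 0.01406/(8.1967e-04 − 2.4894e-04) = 24.63 m.

24.6 m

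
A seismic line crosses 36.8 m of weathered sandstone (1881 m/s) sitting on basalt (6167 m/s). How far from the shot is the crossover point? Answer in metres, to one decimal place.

θ_c = arcsin(1881/6167) = 17.76°, so cos θ_c = 0.9523 and tᵢ = 2h cos θ_c/V₁ = 0.0373 s.
At crossover x/V₁ = x/V₂ + tᵢ ⇒ x = tᵢ/(1/V₁ − 1/V₂) = 0.03726/(5.3163e-04 − 1.6215e-04) = 100.85 m.

100.9 m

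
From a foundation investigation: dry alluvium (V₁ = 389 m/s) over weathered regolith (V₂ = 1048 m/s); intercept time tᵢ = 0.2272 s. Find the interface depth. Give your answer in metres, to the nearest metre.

48 m

h = tᵢ·V₁·V₂ / (2·√(V₂²−V₁²)).
√(V₂²−V₁²) = √(1048² − 389²) = 973.1 m/s.
h = 0.2272 s × 389 × 1048 / (2 × 973.1) = 47.59 m.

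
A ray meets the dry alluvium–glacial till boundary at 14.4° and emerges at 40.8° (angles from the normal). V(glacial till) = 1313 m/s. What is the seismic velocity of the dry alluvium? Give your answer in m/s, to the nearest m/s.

500 m/s

Snell's law: sin 14.4°/V₁ = sin 40.8°/V₂.
V₁ = V₂·sin 14.4°/sin 40.8° = 1313 × 0.3806 = 499.72 m/s.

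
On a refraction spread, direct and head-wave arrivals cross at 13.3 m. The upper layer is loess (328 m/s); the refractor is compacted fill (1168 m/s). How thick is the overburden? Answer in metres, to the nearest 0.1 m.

5.0 m

h = (x_cross/2)·√((V₂−V₁)/(V₂+V₁)).
(V₂−V₁)/(V₂+V₁) = (1168−328)/(1168+328) = 0.5615; √ = 0.7493.
h = (13.3/2)·0.7493 = 4.98 m.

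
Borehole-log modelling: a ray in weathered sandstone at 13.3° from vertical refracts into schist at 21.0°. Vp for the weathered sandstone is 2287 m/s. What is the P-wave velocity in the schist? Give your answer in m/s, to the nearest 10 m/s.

3560 m/s

Snell's law: sin 13.3°/V₁ = sin 21.0°/V₂.
V₂ = V₁·sin 21.0°/sin 13.3° = 2287 × 1.5578 = 3562.65 m/s.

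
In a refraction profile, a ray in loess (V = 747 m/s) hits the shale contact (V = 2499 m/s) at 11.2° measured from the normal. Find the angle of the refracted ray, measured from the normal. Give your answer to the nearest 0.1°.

40.5°

Snell's law: sin θ₂ = (V₂/V₁)·sin θ₁ = (2499/747)·sin 11.2° = 0.6498.
θ₂ = sin⁻¹(0.6498) = 40.53° (from vertical).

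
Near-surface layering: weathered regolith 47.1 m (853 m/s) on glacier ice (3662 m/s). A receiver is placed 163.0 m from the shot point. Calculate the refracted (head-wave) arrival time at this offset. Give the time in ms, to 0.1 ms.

151.9 ms

θ_c = arcsin(V₁/V₂) = arcsin(853/3662) = 13.47°, cos θ_c = 0.9725.
Intercept time tᵢ = 2h cos θ_c / V₁ = 2·47.1·0.9725/853 = 0.10740 s.
t = x/V₂ + tᵢ = 163.0/3662 + 0.10740 = 0.15191 s.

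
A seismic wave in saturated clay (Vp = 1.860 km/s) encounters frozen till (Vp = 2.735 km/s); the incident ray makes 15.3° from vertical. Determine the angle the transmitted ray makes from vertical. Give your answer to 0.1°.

22.8°

Snell's law: sin θ₂ = (V₂/V₁)·sin θ₁ = (2.735/1.860)·sin 15.3° = 0.3880.
θ₂ = arcsin 0.3880 = 22.83° from the normal.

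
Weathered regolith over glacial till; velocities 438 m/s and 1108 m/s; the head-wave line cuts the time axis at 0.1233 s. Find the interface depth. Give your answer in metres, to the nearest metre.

29 m

θ_c = arcsin(438/1108) = 23.29°; cos θ_c = 0.9185.
tᵢ = 2h cos θ_c/V₁ ⇒ h = tᵢ·V₁/(2 cos θ_c) = 0.1233·438/(2·0.9185) = 29.40 m.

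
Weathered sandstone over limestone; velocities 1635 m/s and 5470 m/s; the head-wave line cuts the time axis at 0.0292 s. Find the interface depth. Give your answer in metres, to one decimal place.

25.0 m

θ_c = arcsin(1635/5470) = 17.39°; cos θ_c = 0.9543.
tᵢ = 2h cos θ_c/V₁ ⇒ h = tᵢ·V₁/(2 cos θ_c) = 0.0292·1635/(2·0.9543) = 25.01 m.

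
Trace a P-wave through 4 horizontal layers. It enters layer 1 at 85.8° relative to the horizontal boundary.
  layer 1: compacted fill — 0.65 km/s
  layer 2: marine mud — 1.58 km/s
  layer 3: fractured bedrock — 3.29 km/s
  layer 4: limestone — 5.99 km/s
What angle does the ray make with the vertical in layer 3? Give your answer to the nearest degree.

From the normal: θ₁ = 90° − 85.8° = 4.2°.
Snell's law across each interface conserves sin θ / V, so sin θ_3 = V_3·sin θ₁/V₁.
sin θ_3 = 3.29 × sin 4.2° / 0.65 = 0.3707.
θ_3 = arcsin 0.3707 = 21.76°.

22°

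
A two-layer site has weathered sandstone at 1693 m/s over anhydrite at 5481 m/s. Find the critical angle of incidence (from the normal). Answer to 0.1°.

18.0°

At critical incidence the refracted ray runs along the interface (θ₂ = 90°), so sin θ_c = V₁/V₂.
θ_c = arcsin(1693/5481) = arcsin 0.3089 = 17.99°.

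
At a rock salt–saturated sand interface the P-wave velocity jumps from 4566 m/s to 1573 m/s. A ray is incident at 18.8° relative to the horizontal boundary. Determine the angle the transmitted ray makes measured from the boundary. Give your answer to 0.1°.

Convert to the normal: θ₁ = 90° − 18.8° = 71.2°.
Snell's law: sin θ₂ = (V₂/V₁)·sin θ₁ = (1573/4566)·sin 71.2° = 0.3261.
θ₂ = arcsin 0.3261 = 19.03° from the normal.
From the interface: 90° − 19.03° = 70.97°.

71.0°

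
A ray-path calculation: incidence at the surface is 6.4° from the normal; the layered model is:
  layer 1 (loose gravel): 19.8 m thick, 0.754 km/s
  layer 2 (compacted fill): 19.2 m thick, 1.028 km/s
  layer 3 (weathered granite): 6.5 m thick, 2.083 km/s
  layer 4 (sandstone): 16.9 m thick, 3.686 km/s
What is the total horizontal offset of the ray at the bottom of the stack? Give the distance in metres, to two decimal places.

18.26 m

Apply Snell's law at each interface; in layer i the horizontal offset is hᵢ·tan θᵢ.
Layer 1: θ = 6.40°; offset = 19.8·tan 6.40° = 2.2209 m.
Layer 2: sin θ = 1.028·sin 6.4°/0.754 = 0.1520, θ = 8.74°; offset = 19.2·tan 8.74° = 2.9522 m.
Layer 3: sin θ = 2.083·sin 6.4°/0.754 = 0.3079, θ = 17.94°; offset = 6.5·tan 17.94° = 2.1039 m.
Layer 4: sin θ = 3.686·sin 6.4°/0.754 = 0.5449, θ = 33.02°; offset = 16.9·tan 33.02° = 10.9832 m.
Σ offsets = 18.2603 m.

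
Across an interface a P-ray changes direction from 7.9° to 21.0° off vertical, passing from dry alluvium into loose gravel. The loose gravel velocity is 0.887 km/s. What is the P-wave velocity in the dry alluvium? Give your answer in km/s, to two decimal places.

0.34 km/s

Snell's law: sin 7.9°/V₁ = sin 21.0°/V₂.
V₁ = V₂·sin 7.9°/sin 21.0° = 0.887 × 0.3835 = 0.34 km/s.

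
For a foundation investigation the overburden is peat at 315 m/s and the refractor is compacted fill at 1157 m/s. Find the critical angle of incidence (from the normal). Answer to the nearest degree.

16°

Critical incidence: sin θ_c = V₁/V₂ = 315/1157 = 0.2723.
θ_c = arcsin 0.2723 = 15.80°.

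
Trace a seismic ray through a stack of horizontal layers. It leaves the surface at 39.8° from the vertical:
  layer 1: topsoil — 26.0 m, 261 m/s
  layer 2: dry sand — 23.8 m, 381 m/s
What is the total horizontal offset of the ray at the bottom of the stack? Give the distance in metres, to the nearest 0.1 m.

84.1 m

p = sin θ₁/V₁ = sin 39.8°/261 = 2.4525e-03 s/m is conserved through the stack.
Layer 1: θ = 39.80°; offset = 26.0·tan 39.80° = 21.662 m.
Layer 2: sin θ = p·381 = 0.9344 → θ = 69.13°; offset = 23.8·tan 69.13° = 62.436 m.
Σ offsets = 84.098 m.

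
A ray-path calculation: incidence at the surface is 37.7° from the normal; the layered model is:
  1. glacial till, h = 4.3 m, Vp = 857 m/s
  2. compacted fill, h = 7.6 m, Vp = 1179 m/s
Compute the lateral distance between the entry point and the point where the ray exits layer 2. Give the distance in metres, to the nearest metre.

15 m

Apply Snell's law at each interface; in layer i the horizontal offset is hᵢ·tan θᵢ.
Layer 1: θ = 37.70°; offset = 4.3·tan 37.70° = 3.323 m.
Layer 2: sin θ = 1179·sin 37.7°/857 = 0.8413, θ = 57.28°; offset = 7.6·tan 57.28° = 11.828 m.
Summing the layer offsets gives 15.151 m.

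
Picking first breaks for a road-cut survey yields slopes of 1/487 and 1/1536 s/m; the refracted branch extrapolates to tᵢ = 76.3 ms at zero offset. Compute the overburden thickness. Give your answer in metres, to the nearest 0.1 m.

θ_c = arcsin(487/1536) = 18.49°; cos θ_c = 0.9484.
tᵢ = 2h cos θ_c/V₁ ⇒ h = tᵢ·V₁/(2 cos θ_c) = 0.0763·487/(2·0.9484) = 19.59 m.

19.6 m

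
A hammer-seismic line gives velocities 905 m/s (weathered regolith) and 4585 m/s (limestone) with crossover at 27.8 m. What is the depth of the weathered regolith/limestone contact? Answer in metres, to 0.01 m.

x_cross = 2h·√((V₂+V₁)/(V₂−V₁)) → h = x_cross / (2·√((V₂+V₁)/(V₂−V₁))).
√((V₂+V₁)/(V₂−V₁)) = √((4585+905)/(4585−905)) = 1.2214.
h = 27.8 / (2·1.2214) = 11.38 m.

11.38 m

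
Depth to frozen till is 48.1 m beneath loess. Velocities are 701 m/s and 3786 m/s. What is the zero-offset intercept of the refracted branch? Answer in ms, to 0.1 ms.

tᵢ = 2h·√(V₂²−V₁²)/(V₁V₂).
√(V₂²−V₁²) = √(3786²−701²) = 3720.5 m/s.
tᵢ = 2·48.1·3720.5/(701·3786) = 0.13486 s.

134.9 ms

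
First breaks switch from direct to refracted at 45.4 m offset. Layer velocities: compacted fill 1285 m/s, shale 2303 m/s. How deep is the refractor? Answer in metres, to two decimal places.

h = (x_cross/2)·√((V₂−V₁)/(V₂+V₁)).
(V₂−V₁)/(V₂+V₁) = (2303−1285)/(2303+1285) = 0.2837; √ = 0.5327.
h = (45.4/2)·0.5327 = 12.09 m.

12.09 m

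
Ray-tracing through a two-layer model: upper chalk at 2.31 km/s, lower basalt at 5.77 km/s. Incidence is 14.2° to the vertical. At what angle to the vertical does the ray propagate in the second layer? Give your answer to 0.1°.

sin θ₁/V₁ = sin θ₂/V₂ ⇒ sin θ₂ = 5.77·sin 14.2°/2.31 = 5.77·0.2453/2.31 = 0.6127.
θ₂ = sin⁻¹(0.6127) = 37.79° (from vertical).

37.8°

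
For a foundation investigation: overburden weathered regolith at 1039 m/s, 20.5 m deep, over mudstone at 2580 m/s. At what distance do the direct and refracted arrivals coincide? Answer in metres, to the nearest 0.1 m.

θ_c = arcsin(1039/2580) = 23.75°, so cos θ_c = 0.9153 and tᵢ = 2h cos θ_c/V₁ = 0.0361 s.
At crossover x/V₁ = x/V₂ + tᵢ ⇒ x = tᵢ/(1/V₁ − 1/V₂) = 0.03612/(9.6246e-04 − 3.8760e-04) = 62.83 m.

62.8 m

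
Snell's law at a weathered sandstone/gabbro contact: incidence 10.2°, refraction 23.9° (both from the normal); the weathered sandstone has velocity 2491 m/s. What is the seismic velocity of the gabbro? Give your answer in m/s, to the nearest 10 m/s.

Snell's law: sin 10.2°/V₁ = sin 23.9°/V₂.
V₂ = V₁·sin 23.9°/sin 10.2° = 2491 × 2.2878 = 5699.01 m/s.

5700 m/s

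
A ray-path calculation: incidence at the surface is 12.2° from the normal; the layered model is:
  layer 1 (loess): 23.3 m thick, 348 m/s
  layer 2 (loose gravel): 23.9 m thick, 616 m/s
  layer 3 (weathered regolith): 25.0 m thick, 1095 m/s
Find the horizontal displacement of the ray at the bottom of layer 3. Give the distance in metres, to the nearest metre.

37 m

Apply Snell's law at each interface; in layer i the horizontal offset is hᵢ·tan θᵢ.
Layer 1: θ = 12.20°; offset = 23.3·tan 12.20° = 5.038 m.
Layer 2: sin θ = 616·sin 12.2°/348 = 0.3741, θ = 21.97°; offset = 23.9·tan 21.97° = 9.640 m.
Layer 3: sin θ = 1095·sin 12.2°/348 = 0.6649, θ = 41.68°; offset = 25.0·tan 41.68° = 22.257 m.
Summing the layer offsets gives 36.935 m.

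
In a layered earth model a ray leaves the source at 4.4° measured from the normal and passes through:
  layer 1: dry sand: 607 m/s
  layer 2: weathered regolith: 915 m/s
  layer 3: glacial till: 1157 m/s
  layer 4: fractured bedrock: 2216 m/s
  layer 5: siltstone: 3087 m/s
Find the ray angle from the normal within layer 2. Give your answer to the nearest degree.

Snell's law across each interface conserves sin θ / V, so sin θ_2 = V_2·sin θ₁/V₁.
sin θ_2 = 915 × sin 4.4° / 607 = 0.1156.
θ_2 = arcsin 0.1156 = 6.64°.

7°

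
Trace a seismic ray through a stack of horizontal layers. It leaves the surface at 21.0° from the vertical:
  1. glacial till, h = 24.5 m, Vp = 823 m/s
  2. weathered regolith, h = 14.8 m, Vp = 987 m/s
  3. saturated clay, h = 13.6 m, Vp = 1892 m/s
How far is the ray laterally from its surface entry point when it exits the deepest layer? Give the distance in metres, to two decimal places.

p = sin θ₁/V₁ = sin 21.0°/823 = 4.3544e-04 s/m is conserved through the stack.
Layer 1: θ = 21.00°; offset = 24.5·tan 21.00° = 9.4047 m.
Layer 2: sin θ = p·987 = 0.4298 → θ = 25.45°; offset = 14.8·tan 25.45° = 7.0445 m.
Layer 3: sin θ = p·1892 = 0.8239 → θ = 55.47°; offset = 13.6·tan 55.47° = 19.7678 m.
Summing the layer offsets gives 36.2170 m.

36.22 m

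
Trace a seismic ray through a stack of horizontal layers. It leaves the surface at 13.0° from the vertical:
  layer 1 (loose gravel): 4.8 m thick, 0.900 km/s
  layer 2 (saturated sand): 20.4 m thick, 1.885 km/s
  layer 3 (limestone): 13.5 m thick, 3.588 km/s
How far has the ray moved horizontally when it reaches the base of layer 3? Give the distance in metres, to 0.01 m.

Ray parameter p = sin 13.0° / 0.900 km/s = 2.4995e-01 s/km.
Layer 1: θ = 13.00°; offset = 4.8·tan 13.00° = 1.1082 m.
Layer 2: sin θ = p·1.885 = 0.4711 → θ = 28.11°; offset = 20.4·tan 28.11° = 10.8966 m.
Layer 3: sin θ = p·3.588 = 0.8968 → θ = 63.74°; offset = 13.5·tan 63.74° = 27.3647 m.
Summing the layer offsets gives 39.3695 m.

39.37 m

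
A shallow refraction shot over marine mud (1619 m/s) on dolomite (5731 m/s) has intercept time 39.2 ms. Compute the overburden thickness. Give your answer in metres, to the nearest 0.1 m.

33.1 m

h = tᵢ·V₁·V₂ / (2·√(V₂²−V₁²)).
√(V₂²−V₁²) = √(5731² − 1619²) = 5497.6 m/s.
h = 0.0392 s × 1619 × 5731 / (2 × 5497.6) = 33.08 m.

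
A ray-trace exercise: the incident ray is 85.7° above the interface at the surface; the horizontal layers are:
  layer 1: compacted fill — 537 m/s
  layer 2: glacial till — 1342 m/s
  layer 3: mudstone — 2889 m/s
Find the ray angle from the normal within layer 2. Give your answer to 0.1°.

From the normal: θ₁ = 90° − 85.7° = 4.3°.
Snell's law across each interface conserves sin θ / V, so sin θ_2 = V_2·sin θ₁/V₁.
sin θ_2 = 1342 × sin 4.3° / 537 = 0.1874.
θ_2 = 10.80° from the vertical.

10.8°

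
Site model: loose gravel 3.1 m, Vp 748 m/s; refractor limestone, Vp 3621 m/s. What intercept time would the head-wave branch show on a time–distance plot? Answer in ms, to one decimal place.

tᵢ = 2h·√(V₂²−V₁²)/(V₁V₂).
√(V₂²−V₁²) = √(3621²−748²) = 3542.9 m/s.
tᵢ = 2·3.1·3542.9/(748·3621) = 0.00811 s.

8.1 ms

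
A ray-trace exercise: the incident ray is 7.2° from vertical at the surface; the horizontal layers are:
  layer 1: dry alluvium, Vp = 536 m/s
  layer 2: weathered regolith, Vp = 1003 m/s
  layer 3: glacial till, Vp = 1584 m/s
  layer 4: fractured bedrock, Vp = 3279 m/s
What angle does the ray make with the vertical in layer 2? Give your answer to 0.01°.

Snell's law across each interface conserves sin θ / V, so sin θ_2 = V_2·sin θ₁/V₁.
sin θ_2 = 1003 × sin 7.2° / 536 = 0.2345.
θ_2 = 13.56° from the vertical.

13.56°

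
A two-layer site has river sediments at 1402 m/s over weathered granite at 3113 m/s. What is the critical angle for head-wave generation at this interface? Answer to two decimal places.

Critical incidence: sin θ_c = V₁/V₂ = 1402/3113 = 0.4504.
θ_c = arcsin 0.4504 = 26.77°.

26.77°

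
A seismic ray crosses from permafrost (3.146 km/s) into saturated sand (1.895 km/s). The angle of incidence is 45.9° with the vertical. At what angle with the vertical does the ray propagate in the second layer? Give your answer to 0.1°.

25.6°

sin θ₁/V₁ = sin θ₂/V₂ ⇒ sin θ₂ = 1.895·sin 45.9°/3.146 = 1.895·0.7181/3.146 = 0.4326.
θ₂ = arcsin 0.4326 = 25.63° from the normal.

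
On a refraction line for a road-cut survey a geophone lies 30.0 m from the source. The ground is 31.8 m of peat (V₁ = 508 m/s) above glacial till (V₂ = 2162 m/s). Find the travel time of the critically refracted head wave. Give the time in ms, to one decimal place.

135.6 ms

θ_c = arcsin(V₁/V₂) = arcsin(508/2162) = 13.59°, cos θ_c = 0.9720.
Intercept time tᵢ = 2h cos θ_c / V₁ = 2·31.8·0.9720/508 = 0.12169 s.
t = x/V₂ + tᵢ = 30.0/2162 + 0.12169 = 0.13557 s.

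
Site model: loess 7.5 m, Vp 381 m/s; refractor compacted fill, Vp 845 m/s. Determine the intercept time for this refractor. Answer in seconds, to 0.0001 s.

θ_c = arcsin(V₁/V₂) = arcsin(381/845) = 26.80°; cos θ_c = 0.8926.
tᵢ = 2h·cos θ_c / V₁ = 2·7.5·0.8926 / 381 = 0.03514 s.

0.0351 s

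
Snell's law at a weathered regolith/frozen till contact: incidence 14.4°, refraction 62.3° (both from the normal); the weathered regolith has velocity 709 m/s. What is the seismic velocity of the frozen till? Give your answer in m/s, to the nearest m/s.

2524 m/s

Snell's law: sin 14.4°/V₁ = sin 62.3°/V₂.
V₂ = V₁·sin 62.3°/sin 14.4° = 709 × 3.5602 = 2524.20 m/s.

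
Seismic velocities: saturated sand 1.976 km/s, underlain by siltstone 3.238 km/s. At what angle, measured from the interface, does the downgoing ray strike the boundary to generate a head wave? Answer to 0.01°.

At critical incidence the refracted ray runs along the interface (θ₂ = 90°), so sin θ_c = V₁/V₂.
θ_c = arcsin(1.976/3.238) = arcsin 0.6103 = 37.61°.
Measured from the interface: 90° − 37.61° = 52.39°.

52.39°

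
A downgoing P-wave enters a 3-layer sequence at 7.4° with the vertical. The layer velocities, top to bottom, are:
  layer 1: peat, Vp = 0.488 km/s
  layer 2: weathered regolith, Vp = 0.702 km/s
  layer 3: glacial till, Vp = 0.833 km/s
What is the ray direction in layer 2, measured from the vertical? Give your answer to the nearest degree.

11°

Snell's law across each interface conserves sin θ / V, so sin θ_2 = V_2·sin θ₁/V₁.
sin θ_2 = 0.702 × sin 7.4° / 0.488 = 0.1853.
θ_2 = 10.68° from the vertical.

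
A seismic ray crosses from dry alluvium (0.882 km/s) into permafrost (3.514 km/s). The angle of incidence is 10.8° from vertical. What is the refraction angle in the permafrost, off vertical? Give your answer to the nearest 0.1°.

Snell's law: sin θ₂ = (V₂/V₁)·sin θ₁ = (3.514/0.882)·sin 10.8° = 0.7466.
θ₂ = sin⁻¹(0.7466) = 48.29° (from vertical).

48.3°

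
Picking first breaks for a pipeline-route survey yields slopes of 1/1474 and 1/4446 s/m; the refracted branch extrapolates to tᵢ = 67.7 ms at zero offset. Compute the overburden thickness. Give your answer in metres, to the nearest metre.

h = tᵢ·V₁·V₂ / (2·√(V₂²−V₁²)).
√(V₂²−V₁²) = √(4446² − 1474²) = 4194.5 m/s.
h = 0.0677 s × 1474 × 4446 / (2 × 4194.5) = 52.89 m.

53 m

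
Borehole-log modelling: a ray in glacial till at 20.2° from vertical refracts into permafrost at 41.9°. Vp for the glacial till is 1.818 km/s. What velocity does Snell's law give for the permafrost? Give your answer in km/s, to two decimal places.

sin 20.2° = 0.3453; sin 41.9° = 0.6678.
V₂ = V₁·(sin θ₂/sin θ₁) = 1.818·(0.6678/0.3453) = 3.52 km/s.

3.52 km/s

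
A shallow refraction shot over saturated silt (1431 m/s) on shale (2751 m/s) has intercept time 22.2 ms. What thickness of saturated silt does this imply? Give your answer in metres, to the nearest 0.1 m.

h = tᵢ·V₁·V₂ / (2·√(V₂²−V₁²)).
√(V₂²−V₁²) = √(2751² − 1431²) = 2349.5 m/s.
h = 0.0222 s × 1431 × 2751 / (2 × 2349.5) = 18.60 m.

18.6 m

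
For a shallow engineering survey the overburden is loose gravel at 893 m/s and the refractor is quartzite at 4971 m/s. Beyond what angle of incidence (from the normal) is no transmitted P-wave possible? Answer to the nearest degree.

10°

Critical incidence: sin θ_c = V₁/V₂ = 893/4971 = 0.1796.
θ_c = arcsin 0.1796 = 10.35°.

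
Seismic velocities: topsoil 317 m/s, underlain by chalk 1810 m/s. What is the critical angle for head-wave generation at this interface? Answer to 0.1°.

10.1°

At critical incidence the refracted ray runs along the interface (θ₂ = 90°), so sin θ_c = V₁/V₂.
θ_c = arcsin(317/1810) = arcsin 0.1751 = 10.09°.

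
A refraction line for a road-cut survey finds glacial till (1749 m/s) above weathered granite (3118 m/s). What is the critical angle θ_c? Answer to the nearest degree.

Critical incidence: sin θ_c = V₁/V₂ = 1749/3118 = 0.5609.
θ_c = arcsin 0.5609 = 34.12°.

34°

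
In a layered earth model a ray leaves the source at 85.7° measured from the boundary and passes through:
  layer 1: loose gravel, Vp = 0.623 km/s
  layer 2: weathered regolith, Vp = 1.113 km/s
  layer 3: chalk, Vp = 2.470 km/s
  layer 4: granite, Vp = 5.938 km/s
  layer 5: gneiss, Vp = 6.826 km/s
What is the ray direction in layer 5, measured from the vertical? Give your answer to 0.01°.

From the normal: θ₁ = 90° − 85.7° = 4.3°.
Ray parameter p = sin 4.3° / 0.623 = 1.2035e-01 s/km.
sin θ_5 = p·V_5 = 1.2035e-01 × 6.826 = 0.8215.
θ_5 = arcsin 0.8215 = 55.24°.

55.24°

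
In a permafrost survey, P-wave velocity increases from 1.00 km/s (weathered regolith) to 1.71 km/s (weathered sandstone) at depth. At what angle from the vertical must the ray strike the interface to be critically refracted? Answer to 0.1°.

At critical incidence the refracted ray runs along the interface (θ₂ = 90°), so sin θ_c = V₁/V₂.
θ_c = arcsin(1.00/1.71) = arcsin 0.5848 = 35.79°.

35.8°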